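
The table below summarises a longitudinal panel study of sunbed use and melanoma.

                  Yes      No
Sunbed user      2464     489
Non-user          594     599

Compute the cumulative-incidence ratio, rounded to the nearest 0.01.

1.68

Cells: a = 2464, b = 489, c = 594, d = 599.
Risk in exposed = 2464/2953 = 0.83441; risk in unexposed = 594/1193 = 0.49790.
RR = 0.83441 / 0.49790 = 1.67583
The risk among the exposed is 1.68 times that among the unexposed.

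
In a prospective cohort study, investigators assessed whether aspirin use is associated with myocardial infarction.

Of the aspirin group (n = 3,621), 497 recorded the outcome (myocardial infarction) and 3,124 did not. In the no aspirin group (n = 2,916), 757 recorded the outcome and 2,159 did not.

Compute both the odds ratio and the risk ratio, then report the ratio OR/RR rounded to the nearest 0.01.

From the description: a = 497, b = 3124, c = 757, d = 2159.
OR = (497·2159)/(3124·757) = 1073023/2364868 = 0.45373
Risk in exposed = 497/3621 = 0.13725; risk in unexposed = 757/2916 = 0.25960; RR = 0.52871
OR/RR = 0.45373 / 0.52871 = 0.85819
The outcome is not rare, so the OR lies further from 1 than the RR.

0.86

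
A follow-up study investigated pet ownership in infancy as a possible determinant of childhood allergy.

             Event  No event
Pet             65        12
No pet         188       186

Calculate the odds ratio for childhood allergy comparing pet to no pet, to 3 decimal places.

Cells: a = 65, b = 12, c = 188, d = 186.
OR = (a·d)/(b·c) = (65 × 186) / (12 × 188) = 12090 / 2256 = 5.35904
The odds of childhood allergy are about 5.36 times as high in the pet group.

5.359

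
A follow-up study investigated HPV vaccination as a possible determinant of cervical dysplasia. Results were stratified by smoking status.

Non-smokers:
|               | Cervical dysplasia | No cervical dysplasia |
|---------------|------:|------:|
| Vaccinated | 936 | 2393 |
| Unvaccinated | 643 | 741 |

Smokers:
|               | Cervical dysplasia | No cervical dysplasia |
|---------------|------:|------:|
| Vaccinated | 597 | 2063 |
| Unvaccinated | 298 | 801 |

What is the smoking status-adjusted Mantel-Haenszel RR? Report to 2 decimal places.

0.68

RR_MH = Σ(aᵢ·n₀ᵢ/nᵢ) / Σ(cᵢ·n₁ᵢ/nᵢ), with n₁ᵢ = aᵢ+bᵢ (exposed), n₀ᵢ = cᵢ+dᵢ (unexposed), nᵢ = n₁ᵢ+n₀ᵢ.
Stratum 1 (Non-smokers): n₁ = 3329, n₀ = 1384, n = 4713; a·n₀/n = 936·1384/4713 = 274.8619; c·n₁/n = 643·3329/4713 = 454.1793
Stratum 2 (Smokers): n₁ = 2660, n₀ = 1099, n = 3759; a·n₀/n = 597·1099/3759 = 174.5419; c·n₁/n = 298·2660/3759 = 210.8752
RR_MH = (274.8619 + 174.5419) / (454.1793 + 210.8752) = 449.4038 / 665.0545 = 0.67574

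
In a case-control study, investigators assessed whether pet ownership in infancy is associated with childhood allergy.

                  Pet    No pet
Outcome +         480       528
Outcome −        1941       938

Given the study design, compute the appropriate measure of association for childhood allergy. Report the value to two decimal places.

0.44

Reading the table with exposure as columns: a = 480 (Pet, case), b = 1941 (Pet, non-case), c = 528 (No pet, case), d = 938.
This is a case-control study: participants were sampled on outcome status, so risks in the source population cannot be estimated directly — relative risk is not valid here. The odds ratio is the appropriate measure.
OR = (a·d)/(b·c) = (480 × 938) / (1941 × 528) = 450240 / 1024848 = 0.43932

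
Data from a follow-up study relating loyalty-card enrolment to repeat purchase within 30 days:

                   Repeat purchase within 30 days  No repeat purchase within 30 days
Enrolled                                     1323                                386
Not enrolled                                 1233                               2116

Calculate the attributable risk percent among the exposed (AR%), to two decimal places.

52.44

Cells: a = 1323, b = 386, c = 1233, d = 2116.
Risk in exposed = 1323/1709 = 0.77414; risk in unexposed = 1233/3349 = 0.36817.
RR = 0.77414/0.36817 = 2.10266
AR% = (RR − 1)/RR × 100 = (2.10266 − 1)/2.10266 × 100 = 52.4413%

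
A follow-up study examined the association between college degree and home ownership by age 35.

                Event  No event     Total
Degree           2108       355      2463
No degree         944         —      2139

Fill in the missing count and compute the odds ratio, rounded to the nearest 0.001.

7.517

The missing cell is in the unexposed row: 2139 − 944 = 1195.
So a = 2108, b = 355, c = 944, d = 1195.
OR = (a·d)/(b·c) = (2108 × 1195) / (355 × 944) = 2519060 / 335120 = 7.51689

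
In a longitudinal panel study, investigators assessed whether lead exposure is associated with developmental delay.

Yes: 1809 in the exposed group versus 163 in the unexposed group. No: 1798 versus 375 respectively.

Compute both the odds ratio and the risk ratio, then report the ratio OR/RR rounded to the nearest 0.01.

From the description: a = 1809, b = 1798, c = 163, d = 375.
OR = (1809·375)/(1798·163) = 678375/293074 = 2.31469
Risk in exposed = 1809/3607 = 0.50152; risk in unexposed = 163/538 = 0.30297; RR = 1.65534
OR/RR = 2.31469 / 1.65534 = 1.39832
The outcome is not rare, so the OR lies further from 1 than the RR.

1.40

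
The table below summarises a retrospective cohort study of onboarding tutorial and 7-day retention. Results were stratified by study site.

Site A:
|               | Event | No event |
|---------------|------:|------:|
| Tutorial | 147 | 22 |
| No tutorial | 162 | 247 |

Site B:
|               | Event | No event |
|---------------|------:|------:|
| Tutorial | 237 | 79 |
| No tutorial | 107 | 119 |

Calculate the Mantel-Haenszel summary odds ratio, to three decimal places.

5.278

OR_MH = Σ(aᵢdᵢ/nᵢ) / Σ(bᵢcᵢ/nᵢ), where nᵢ is the stratum total.
Stratum 1 (Site A): n = 578; a·d/n = 147·247/578 = 62.8183; b·c/n = 22·162/578 = 6.1661
Stratum 2 (Site B): n = 542; a·d/n = 237·119/542 = 52.0351; b·c/n = 79·107/542 = 15.5959
OR_MH = (62.8183 + 52.0351) / (6.1661 + 15.5959) = 114.8534 / 21.7620 = 5.27770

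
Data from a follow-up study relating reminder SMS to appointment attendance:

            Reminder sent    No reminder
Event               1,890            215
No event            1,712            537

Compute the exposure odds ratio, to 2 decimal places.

2.76

Reading the table with exposure as columns: a = 1890 (Reminder sent, case), b = 1712 (Reminder sent, non-case), c = 215 (No reminder, case), d = 537.
OR = (a·d)/(b·c) = (1890 × 537) / (1712 × 215) = 1014930 / 368080 = 2.75736
The odds of appointment attendance are about 2.76 times as high in the reminder sent group.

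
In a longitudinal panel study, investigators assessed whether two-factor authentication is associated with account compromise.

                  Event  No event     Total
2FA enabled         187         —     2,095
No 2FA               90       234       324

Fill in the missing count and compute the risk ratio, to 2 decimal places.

0.32

The missing cell is in the exposed row: 2095 − 187 = 1908.
So a = 187, b = 1908, c = 90, d = 234.
RR = [a/(a+b)] / [c/(c+d)] = (187/2095) / (90/324) = 0.08926/0.27778 = 0.32134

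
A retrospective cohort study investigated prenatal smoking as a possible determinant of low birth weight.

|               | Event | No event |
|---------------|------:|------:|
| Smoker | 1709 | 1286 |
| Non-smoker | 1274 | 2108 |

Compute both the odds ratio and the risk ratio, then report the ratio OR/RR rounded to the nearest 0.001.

Cells: a = 1709, b = 1286, c = 1274, d = 2108.
OR = (1709·2108)/(1286·1274) = 3602572/1638364 = 2.19888
Risk in exposed = 1709/2995 = 0.57062; risk in unexposed = 1274/3382 = 0.37670; RR = 1.51478
OR/RR = 2.19888 / 1.51478 = 1.45162
The outcome is not rare, so the OR lies further from 1 than the RR.

1.452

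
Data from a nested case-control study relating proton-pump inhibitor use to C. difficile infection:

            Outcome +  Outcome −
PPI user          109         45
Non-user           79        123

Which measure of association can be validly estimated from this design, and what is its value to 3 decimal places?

3.771

Cells: a = 109, b = 45, c = 79, d = 123.
This is a nested case-control study: participants were sampled on outcome status, so risks in the source population cannot be estimated directly — relative risk is not valid here. The odds ratio is the appropriate measure.
OR = (a·d)/(b·c) = (109 × 123) / (45 × 79) = 13407 / 3555 = 3.77131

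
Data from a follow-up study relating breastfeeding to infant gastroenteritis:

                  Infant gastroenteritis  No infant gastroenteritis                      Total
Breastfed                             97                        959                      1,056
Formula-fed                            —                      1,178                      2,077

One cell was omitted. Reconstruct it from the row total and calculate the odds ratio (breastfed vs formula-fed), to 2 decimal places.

The missing cell is in the unexposed row: 2077 − 1178 = 899.
So a = 97, b = 959, c = 899, d = 1178.
OR = (a·d)/(b·c) = (97 × 1178) / (959 × 899) = 114266 / 862141 = 0.13254

0.13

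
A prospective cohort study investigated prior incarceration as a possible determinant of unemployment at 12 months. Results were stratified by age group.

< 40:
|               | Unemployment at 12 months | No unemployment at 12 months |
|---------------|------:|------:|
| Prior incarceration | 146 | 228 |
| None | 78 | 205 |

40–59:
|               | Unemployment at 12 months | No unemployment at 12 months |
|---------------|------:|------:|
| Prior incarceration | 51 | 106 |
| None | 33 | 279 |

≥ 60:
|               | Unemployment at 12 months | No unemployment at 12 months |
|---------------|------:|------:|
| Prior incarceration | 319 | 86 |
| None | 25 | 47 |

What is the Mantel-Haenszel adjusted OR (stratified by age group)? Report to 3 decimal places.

OR_MH = Σ(aᵢdᵢ/nᵢ) / Σ(bᵢcᵢ/nᵢ), where nᵢ is the stratum total.
Stratum 1 (< 40): n = 657; a·d/n = 146·205/657 = 45.5556; b·c/n = 228·78/657 = 27.0685
Stratum 2 (40–59): n = 469; a·d/n = 51·279/469 = 30.3390; b·c/n = 106·33/469 = 7.4584
Stratum 3 (≥ 60): n = 477; a·d/n = 319·47/477 = 31.4319; b·c/n = 86·25/477 = 4.5073
OR_MH = (45.5556 + 30.3390 + 31.4319) / (27.0685 + 7.4584 + 4.5073) = 107.3264 / 39.0343 = 2.74955

2.750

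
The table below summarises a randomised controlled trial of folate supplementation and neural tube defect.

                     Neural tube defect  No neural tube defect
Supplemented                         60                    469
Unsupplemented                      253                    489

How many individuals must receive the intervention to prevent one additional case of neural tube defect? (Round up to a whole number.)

5

Risk in treated group = 60/529 = 0.11342; risk in control = 253/742 = 0.34097.
Absolute risk reduction = 0.34097 − 0.11342 = 0.22755
NNT = 1 / ARR = 1 / 0.22755 = 4.395 → round up → 5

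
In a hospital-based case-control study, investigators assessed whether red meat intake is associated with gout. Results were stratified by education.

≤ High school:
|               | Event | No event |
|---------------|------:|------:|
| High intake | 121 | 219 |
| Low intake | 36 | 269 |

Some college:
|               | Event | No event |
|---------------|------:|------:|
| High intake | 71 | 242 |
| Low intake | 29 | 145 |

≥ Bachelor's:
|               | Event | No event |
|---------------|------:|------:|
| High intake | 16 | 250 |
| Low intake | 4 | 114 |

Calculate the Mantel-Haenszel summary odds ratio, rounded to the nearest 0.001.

OR_MH = Σ(aᵢdᵢ/nᵢ) / Σ(bᵢcᵢ/nᵢ), where nᵢ is the stratum total.
Stratum 1 (≤ High school): n = 645; a·d/n = 121·269/645 = 50.4636; b·c/n = 219·36/645 = 12.2233
Stratum 2 (Some college): n = 487; a·d/n = 71·145/487 = 21.1396; b·c/n = 242·29/487 = 14.4107
Stratum 3 (≥ Bachelor's): n = 384; a·d/n = 16·114/384 = 4.7500; b·c/n = 250·4/384 = 2.6042
OR_MH = (50.4636 + 21.1396 + 4.7500) / (12.2233 + 14.4107 + 2.6042) = 76.3532 / 29.2381 = 2.61143

2.611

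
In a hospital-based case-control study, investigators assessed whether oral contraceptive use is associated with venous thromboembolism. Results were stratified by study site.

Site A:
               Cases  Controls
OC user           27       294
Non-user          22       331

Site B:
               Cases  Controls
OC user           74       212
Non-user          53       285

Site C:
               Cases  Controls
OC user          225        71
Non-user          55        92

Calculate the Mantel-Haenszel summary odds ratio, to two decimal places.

OR_MH = Σ(aᵢdᵢ/nᵢ) / Σ(bᵢcᵢ/nᵢ), where nᵢ is the stratum total.
Stratum 1 (Site A): n = 674; a·d/n = 27·331/674 = 13.2596; b·c/n = 294·22/674 = 9.5964
Stratum 2 (Site B): n = 624; a·d/n = 74·285/624 = 33.7981; b·c/n = 212·53/624 = 18.0064
Stratum 3 (Site C): n = 443; a·d/n = 225·92/443 = 46.7269; b·c/n = 71·55/443 = 8.8149
OR_MH = (13.2596 + 33.7981 + 46.7269) / (9.5964 + 18.0064 + 8.8149) = 93.7846 / 36.4177 = 2.57524

2.58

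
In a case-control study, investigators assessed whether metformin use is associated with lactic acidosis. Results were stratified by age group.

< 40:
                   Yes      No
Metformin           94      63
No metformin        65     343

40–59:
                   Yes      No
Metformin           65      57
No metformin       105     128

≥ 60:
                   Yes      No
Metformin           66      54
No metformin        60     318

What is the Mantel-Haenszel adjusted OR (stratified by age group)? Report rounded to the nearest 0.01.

4.01

OR_MH = Σ(aᵢdᵢ/nᵢ) / Σ(bᵢcᵢ/nᵢ), where nᵢ is the stratum total.
Stratum 1 (< 40): n = 565; a·d/n = 94·343/565 = 57.0655; b·c/n = 63·65/565 = 7.2478
Stratum 2 (40–59): n = 355; a·d/n = 65·128/355 = 23.4366; b·c/n = 57·105/355 = 16.8592
Stratum 3 (≥ 60): n = 498; a·d/n = 66·318/498 = 42.1446; b·c/n = 54·60/498 = 6.5060
OR_MH = (57.0655 + 23.4366 + 42.1446) / (7.2478 + 16.8592 + 6.5060) = 122.6467 / 30.6130 = 4.00636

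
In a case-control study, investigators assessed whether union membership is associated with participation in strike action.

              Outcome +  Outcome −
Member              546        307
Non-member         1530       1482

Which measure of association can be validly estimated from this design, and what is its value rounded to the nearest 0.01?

1.72

Cells: a = 546, b = 307, c = 1530, d = 1482.
This is a case-control study: participants were sampled on outcome status, so risks in the source population cannot be estimated directly — relative risk is not valid here. The odds ratio is the appropriate measure.
OR = (a·d)/(b·c) = (546 × 1482) / (307 × 1530) = 809172 / 469710 = 1.72271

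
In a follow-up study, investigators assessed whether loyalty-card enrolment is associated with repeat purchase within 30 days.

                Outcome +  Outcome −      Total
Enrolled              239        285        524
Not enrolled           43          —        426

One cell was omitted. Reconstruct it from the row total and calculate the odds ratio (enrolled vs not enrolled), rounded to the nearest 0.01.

The missing cell is in the unexposed row: 426 − 43 = 383.
So a = 239, b = 285, c = 43, d = 383.
OR = (a·d)/(b·c) = (239 × 383) / (285 × 43) = 91537 / 12255 = 7.46936

7.47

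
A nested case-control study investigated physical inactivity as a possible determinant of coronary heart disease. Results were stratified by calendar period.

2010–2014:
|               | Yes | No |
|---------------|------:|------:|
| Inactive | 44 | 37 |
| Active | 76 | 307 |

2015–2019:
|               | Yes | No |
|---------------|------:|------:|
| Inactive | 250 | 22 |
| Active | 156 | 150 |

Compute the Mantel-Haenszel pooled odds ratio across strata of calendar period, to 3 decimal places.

OR_MH = Σ(aᵢdᵢ/nᵢ) / Σ(bᵢcᵢ/nᵢ), where nᵢ is the stratum total.
Stratum 1 (2010–2014): n = 464; a·d/n = 44·307/464 = 29.1121; b·c/n = 37·76/464 = 6.0603
Stratum 2 (2015–2019): n = 578; a·d/n = 250·150/578 = 64.8789; b·c/n = 22·156/578 = 5.9377
OR_MH = (29.1121 + 64.8789) / (6.0603 + 5.9377) = 93.9910 / 11.9981 = 7.83385

7.834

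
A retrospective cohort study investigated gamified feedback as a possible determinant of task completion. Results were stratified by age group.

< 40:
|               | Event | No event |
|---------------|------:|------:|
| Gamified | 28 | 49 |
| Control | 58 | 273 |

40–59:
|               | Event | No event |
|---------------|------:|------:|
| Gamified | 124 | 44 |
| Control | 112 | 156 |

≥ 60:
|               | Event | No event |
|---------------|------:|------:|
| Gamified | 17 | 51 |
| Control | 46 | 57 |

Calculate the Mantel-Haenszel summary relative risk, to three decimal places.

1.508

RR_MH = Σ(aᵢ·n₀ᵢ/nᵢ) / Σ(cᵢ·n₁ᵢ/nᵢ), with n₁ᵢ = aᵢ+bᵢ (exposed), n₀ᵢ = cᵢ+dᵢ (unexposed), nᵢ = n₁ᵢ+n₀ᵢ.
Stratum 1 (< 40): n₁ = 77, n₀ = 331, n = 408; a·n₀/n = 28·331/408 = 22.7157; c·n₁/n = 58·77/408 = 10.9461
Stratum 2 (40–59): n₁ = 168, n₀ = 268, n = 436; a·n₀/n = 124·268/436 = 76.2202; c·n₁/n = 112·168/436 = 43.1560
Stratum 3 (≥ 60): n₁ = 68, n₀ = 103, n = 171; a·n₀/n = 17·103/171 = 10.2398; c·n₁/n = 46·68/171 = 18.2924
RR_MH = (22.7157 + 76.2202 + 10.2398) / (10.9461 + 43.1560 + 18.2924) = 109.1756 / 72.3944 = 1.50807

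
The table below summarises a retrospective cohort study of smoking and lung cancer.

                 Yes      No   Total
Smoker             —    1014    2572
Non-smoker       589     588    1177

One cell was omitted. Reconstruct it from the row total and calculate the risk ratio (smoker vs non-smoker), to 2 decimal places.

1.21

The missing cell is in the exposed row: 2572 − 1014 = 1558.
So a = 1558, b = 1014, c = 589, d = 588.
RR = [a/(a+b)] / [c/(c+d)] = (1558/2572) / (589/1177) = 0.60575/0.50042 = 1.21048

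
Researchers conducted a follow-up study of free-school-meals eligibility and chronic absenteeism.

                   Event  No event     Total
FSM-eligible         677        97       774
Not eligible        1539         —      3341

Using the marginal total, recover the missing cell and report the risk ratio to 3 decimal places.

1.899

The missing cell is in the unexposed row: 3341 − 1539 = 1802.
So a = 677, b = 97, c = 1539, d = 1802.
RR = [a/(a+b)] / [c/(c+d)] = (677/774) / (1539/3341) = 0.87468/0.46064 = 1.89883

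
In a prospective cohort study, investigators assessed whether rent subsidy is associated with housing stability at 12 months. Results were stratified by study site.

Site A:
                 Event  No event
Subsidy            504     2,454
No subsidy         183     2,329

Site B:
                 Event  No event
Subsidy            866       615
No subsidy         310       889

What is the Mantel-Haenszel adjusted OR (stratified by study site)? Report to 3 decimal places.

OR_MH = Σ(aᵢdᵢ/nᵢ) / Σ(bᵢcᵢ/nᵢ), where nᵢ is the stratum total.
Stratum 1 (Site A): n = 5470; a·d/n = 504·2329/5470 = 214.5916; b·c/n = 2454·183/5470 = 82.0991
Stratum 2 (Site B): n = 2680; a·d/n = 866·889/2680 = 287.2664; b·c/n = 615·310/2680 = 71.1381
OR_MH = (214.5916 + 287.2664) / (82.0991 + 71.1381) = 501.8580 / 153.2371 = 3.27504

3.275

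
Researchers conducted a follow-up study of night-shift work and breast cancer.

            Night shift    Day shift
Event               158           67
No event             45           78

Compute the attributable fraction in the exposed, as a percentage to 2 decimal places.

40.63

Reading the table with exposure as columns: a = 158 (Night shift, case), b = 45 (Night shift, non-case), c = 67 (Day shift, case), d = 78.
Risk in exposed = 158/203 = 0.77833; risk in unexposed = 67/145 = 0.46207.
RR = 0.77833/0.46207 = 1.68443
AR% = (RR − 1)/RR × 100 = (1.68443 − 1)/1.68443 × 100 = 40.6329%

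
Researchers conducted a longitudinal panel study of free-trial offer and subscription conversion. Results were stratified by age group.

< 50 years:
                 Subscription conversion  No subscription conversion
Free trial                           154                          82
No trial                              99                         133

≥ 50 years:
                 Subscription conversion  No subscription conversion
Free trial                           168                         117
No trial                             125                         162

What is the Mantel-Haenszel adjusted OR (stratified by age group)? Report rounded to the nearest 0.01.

2.13

OR_MH = Σ(aᵢdᵢ/nᵢ) / Σ(bᵢcᵢ/nᵢ), where nᵢ is the stratum total.
Stratum 1 (< 50 years): n = 468; a·d/n = 154·133/468 = 43.7650; b·c/n = 82·99/468 = 17.3462
Stratum 2 (≥ 50 years): n = 572; a·d/n = 168·162/572 = 47.5804; b·c/n = 117·125/572 = 25.5682
OR_MH = (43.7650 + 47.5804) / (17.3462 + 25.5682) = 91.3454 / 42.9143 = 2.12855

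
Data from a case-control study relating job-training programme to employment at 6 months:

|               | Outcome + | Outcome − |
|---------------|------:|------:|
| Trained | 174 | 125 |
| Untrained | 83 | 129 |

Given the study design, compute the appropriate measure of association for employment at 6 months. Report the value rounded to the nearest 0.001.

Cells: a = 174, b = 125, c = 83, d = 129.
This is a case-control study: participants were sampled on outcome status, so risks in the source population cannot be estimated directly — relative risk is not valid here. The odds ratio is the appropriate measure.
OR = (a·d)/(b·c) = (174 × 129) / (125 × 83) = 22446 / 10375 = 2.16347

2.163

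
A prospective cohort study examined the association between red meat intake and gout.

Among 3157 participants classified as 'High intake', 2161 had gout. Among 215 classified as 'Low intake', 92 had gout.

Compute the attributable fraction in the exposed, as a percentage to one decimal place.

37.5

From the description: a = 2161, b = 996, c = 92, d = 123.
Risk in exposed = 2161/3157 = 0.68451; risk in unexposed = 92/215 = 0.42791.
RR = 0.68451/0.42791 = 1.59967
AR% = (RR − 1)/RR × 100 = (1.59967 − 1)/1.59967 × 100 = 37.4872%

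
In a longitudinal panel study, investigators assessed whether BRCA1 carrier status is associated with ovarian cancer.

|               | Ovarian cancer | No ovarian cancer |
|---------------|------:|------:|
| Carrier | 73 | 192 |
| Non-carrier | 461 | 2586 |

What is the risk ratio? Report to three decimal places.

Cells: a = 73, b = 192, c = 461, d = 2586.
Risk in exposed = 73/265 = 0.27547; risk in unexposed = 461/3047 = 0.15130.
RR = 0.27547 / 0.15130 = 1.82074
The risk among the exposed is 1.82 times that among the unexposed.

1.821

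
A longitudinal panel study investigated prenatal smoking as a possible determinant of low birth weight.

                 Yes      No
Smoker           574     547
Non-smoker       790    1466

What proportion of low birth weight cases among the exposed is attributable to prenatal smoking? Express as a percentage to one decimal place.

31.6

Cells: a = 574, b = 547, c = 790, d = 1466.
Risk in exposed = 574/1121 = 0.51204; risk in unexposed = 790/2256 = 0.35018.
RR = 0.51204/0.35018 = 1.46224
AR% = (RR − 1)/RR × 100 = (1.46224 − 1)/1.46224 × 100 = 31.6117%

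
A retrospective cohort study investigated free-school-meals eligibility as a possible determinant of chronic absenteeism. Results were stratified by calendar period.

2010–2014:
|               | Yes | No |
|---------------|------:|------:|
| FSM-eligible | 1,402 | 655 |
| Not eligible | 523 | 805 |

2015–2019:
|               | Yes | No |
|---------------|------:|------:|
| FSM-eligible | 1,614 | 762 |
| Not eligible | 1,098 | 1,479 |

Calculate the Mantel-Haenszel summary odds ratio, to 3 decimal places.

3.018

OR_MH = Σ(aᵢdᵢ/nᵢ) / Σ(bᵢcᵢ/nᵢ), where nᵢ is the stratum total.
Stratum 1 (2010–2014): n = 3385; a·d/n = 1402·805/3385 = 333.4151; b·c/n = 655·523/3385 = 101.2009
Stratum 2 (2015–2019): n = 4953; a·d/n = 1614·1479/4953 = 481.9515; b·c/n = 762·1098/4953 = 168.9231
OR_MH = (333.4151 + 481.9515) / (101.2009 + 168.9231) = 815.3666 / 270.1240 = 3.01849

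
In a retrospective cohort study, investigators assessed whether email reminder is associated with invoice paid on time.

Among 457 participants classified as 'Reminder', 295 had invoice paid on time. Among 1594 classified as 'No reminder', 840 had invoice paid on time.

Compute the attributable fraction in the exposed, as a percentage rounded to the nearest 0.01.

From the description: a = 295, b = 162, c = 840, d = 754.
Risk in exposed = 295/457 = 0.64551; risk in unexposed = 840/1594 = 0.52698.
RR = 0.64551/0.52698 = 1.22494
AR% = (RR − 1)/RR × 100 = (1.22494 − 1)/1.22494 × 100 = 18.3634%

18.36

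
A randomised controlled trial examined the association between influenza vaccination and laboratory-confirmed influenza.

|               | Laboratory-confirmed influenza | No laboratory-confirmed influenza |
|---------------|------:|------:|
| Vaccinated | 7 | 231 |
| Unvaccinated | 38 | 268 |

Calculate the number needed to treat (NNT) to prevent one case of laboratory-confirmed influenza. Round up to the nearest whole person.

Risk in treated group = 7/238 = 0.02941; risk in control = 38/306 = 0.12418.
Absolute risk reduction = 0.12418 − 0.02941 = 0.09477
NNT = 1 / ARR = 1 / 0.09477 = 10.552 → round up → 11

11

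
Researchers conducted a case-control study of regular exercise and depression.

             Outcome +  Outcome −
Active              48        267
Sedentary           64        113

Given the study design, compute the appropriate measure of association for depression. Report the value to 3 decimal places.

0.317

Cells: a = 48, b = 267, c = 64, d = 113.
This is a case-control study: participants were sampled on outcome status, so risks in the source population cannot be estimated directly — relative risk is not valid here. The odds ratio is the appropriate measure.
OR = (a·d)/(b·c) = (48 × 113) / (267 × 64) = 5424 / 17088 = 0.31742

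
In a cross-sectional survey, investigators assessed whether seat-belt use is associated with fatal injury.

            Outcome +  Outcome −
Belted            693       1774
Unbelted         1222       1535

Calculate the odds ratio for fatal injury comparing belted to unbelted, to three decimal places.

0.491

Cells: a = 693, b = 1774, c = 1222, d = 1535.
OR = (a·d)/(b·c) = (693 × 1535) / (1774 × 1222) = 1063755 / 2167828 = 0.49070
Exposure is associated with lower odds of fatal injury (OR = 0.49 < 1).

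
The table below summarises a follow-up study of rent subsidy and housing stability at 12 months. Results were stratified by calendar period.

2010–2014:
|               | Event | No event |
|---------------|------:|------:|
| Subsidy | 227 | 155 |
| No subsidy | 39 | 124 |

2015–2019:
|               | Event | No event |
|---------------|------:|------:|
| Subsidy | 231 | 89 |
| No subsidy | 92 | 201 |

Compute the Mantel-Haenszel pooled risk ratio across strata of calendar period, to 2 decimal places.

RR_MH = Σ(aᵢ·n₀ᵢ/nᵢ) / Σ(cᵢ·n₁ᵢ/nᵢ), with n₁ᵢ = aᵢ+bᵢ (exposed), n₀ᵢ = cᵢ+dᵢ (unexposed), nᵢ = n₁ᵢ+n₀ᵢ.
Stratum 1 (2010–2014): n₁ = 382, n₀ = 163, n = 545; a·n₀/n = 227·163/545 = 67.8917; c·n₁/n = 39·382/545 = 27.3358
Stratum 2 (2015–2019): n₁ = 320, n₀ = 293, n = 613; a·n₀/n = 231·293/613 = 110.4127; c·n₁/n = 92·320/613 = 48.0261
RR_MH = (67.8917 + 110.4127) / (27.3358 + 48.0261) = 178.3045 / 75.3619 = 2.36598

2.37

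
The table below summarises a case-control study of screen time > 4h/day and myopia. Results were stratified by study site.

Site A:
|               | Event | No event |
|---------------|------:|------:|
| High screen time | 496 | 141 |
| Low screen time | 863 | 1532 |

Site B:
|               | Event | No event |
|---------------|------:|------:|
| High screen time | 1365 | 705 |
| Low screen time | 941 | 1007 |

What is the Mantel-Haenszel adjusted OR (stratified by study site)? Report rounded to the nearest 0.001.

2.888

OR_MH = Σ(aᵢdᵢ/nᵢ) / Σ(bᵢcᵢ/nᵢ), where nᵢ is the stratum total.
Stratum 1 (Site A): n = 3032; a·d/n = 496·1532/3032 = 250.6174; b·c/n = 141·863/3032 = 40.1329
Stratum 2 (Site B): n = 4018; a·d/n = 1365·1007/4018 = 342.0993; b·c/n = 705·941/4018 = 165.1083
OR_MH = (250.6174 + 342.0993) / (40.1329 + 165.1083) = 592.7167 / 205.2412 = 2.88790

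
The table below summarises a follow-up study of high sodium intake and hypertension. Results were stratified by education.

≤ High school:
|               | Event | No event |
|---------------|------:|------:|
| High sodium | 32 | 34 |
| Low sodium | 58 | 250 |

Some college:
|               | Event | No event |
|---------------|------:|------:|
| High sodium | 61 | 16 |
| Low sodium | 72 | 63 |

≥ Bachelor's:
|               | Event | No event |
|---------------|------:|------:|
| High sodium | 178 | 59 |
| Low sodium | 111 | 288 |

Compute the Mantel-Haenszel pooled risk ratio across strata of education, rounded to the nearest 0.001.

2.275

RR_MH = Σ(aᵢ·n₀ᵢ/nᵢ) / Σ(cᵢ·n₁ᵢ/nᵢ), with n₁ᵢ = aᵢ+bᵢ (exposed), n₀ᵢ = cᵢ+dᵢ (unexposed), nᵢ = n₁ᵢ+n₀ᵢ.
Stratum 1 (≤ High school): n₁ = 66, n₀ = 308, n = 374; a·n₀/n = 32·308/374 = 26.3529; c·n₁/n = 58·66/374 = 10.2353
Stratum 2 (Some college): n₁ = 77, n₀ = 135, n = 212; a·n₀/n = 61·135/212 = 38.8443; c·n₁/n = 72·77/212 = 26.1509
Stratum 3 (≥ Bachelor's): n₁ = 237, n₀ = 399, n = 636; a·n₀/n = 178·399/636 = 111.6698; c·n₁/n = 111·237/636 = 41.3632
RR_MH = (26.3529 + 38.8443 + 111.6698) / (10.2353 + 26.1509 + 41.3632) = 176.8671 / 77.7494 = 2.27483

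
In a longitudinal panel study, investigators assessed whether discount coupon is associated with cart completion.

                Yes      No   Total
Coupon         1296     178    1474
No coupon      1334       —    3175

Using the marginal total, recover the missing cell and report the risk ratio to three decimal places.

The missing cell is in the unexposed row: 3175 − 1334 = 1841.
So a = 1296, b = 178, c = 1334, d = 1841.
RR = [a/(a+b)] / [c/(c+d)] = (1296/1474) / (1334/3175) = 0.87924/0.42016 = 2.09264

2.093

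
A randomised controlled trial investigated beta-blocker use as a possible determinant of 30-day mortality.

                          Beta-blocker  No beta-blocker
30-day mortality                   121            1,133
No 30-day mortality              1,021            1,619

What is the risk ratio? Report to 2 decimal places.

Reading the table with exposure as columns: a = 121 (Beta-blocker, case), b = 1021 (Beta-blocker, non-case), c = 1133 (No beta-blocker, case), d = 1619.
Risk in exposed = 121/1142 = 0.10595; risk in unexposed = 1133/2752 = 0.41170.
RR = 0.10595 / 0.41170 = 0.25736
The risk is 74% lower among the exposed than among the unexposed.

0.26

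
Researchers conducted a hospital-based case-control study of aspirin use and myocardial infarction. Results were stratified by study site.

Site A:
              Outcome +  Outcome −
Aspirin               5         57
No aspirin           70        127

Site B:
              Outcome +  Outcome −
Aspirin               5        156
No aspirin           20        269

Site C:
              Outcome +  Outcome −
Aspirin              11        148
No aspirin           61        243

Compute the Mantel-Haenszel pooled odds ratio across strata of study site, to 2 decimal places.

OR_MH = Σ(aᵢdᵢ/nᵢ) / Σ(bᵢcᵢ/nᵢ), where nᵢ is the stratum total.
Stratum 1 (Site A): n = 259; a·d/n = 5·127/259 = 2.4517; b·c/n = 57·70/259 = 15.4054
Stratum 2 (Site B): n = 450; a·d/n = 5·269/450 = 2.9889; b·c/n = 156·20/450 = 6.9333
Stratum 3 (Site C): n = 463; a·d/n = 11·243/463 = 5.7732; b·c/n = 148·61/463 = 19.4989
OR_MH = (2.4517 + 2.9889 + 5.7732) / (15.4054 + 6.9333 + 19.4989) = 11.2138 / 41.8377 = 0.26803

0.27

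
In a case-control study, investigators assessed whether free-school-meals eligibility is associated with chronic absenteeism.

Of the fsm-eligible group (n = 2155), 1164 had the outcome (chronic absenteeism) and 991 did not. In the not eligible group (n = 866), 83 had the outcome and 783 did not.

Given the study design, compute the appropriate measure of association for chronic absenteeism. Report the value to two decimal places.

From the description: a = 1164, b = 991, c = 83, d = 783.
This is a case-control study: participants were sampled on outcome status, so risks in the source population cannot be estimated directly — relative risk is not valid here. The odds ratio is the appropriate measure.
OR = (a·d)/(b·c) = (1164 × 783) / (991 × 83) = 911412 / 82253 = 11.08059

11.08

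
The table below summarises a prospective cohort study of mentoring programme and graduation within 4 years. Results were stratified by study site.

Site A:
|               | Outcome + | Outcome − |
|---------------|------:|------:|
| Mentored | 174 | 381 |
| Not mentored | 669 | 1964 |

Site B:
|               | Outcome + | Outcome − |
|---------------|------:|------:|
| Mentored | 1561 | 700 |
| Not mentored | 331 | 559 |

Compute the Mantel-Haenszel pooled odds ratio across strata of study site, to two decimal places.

2.50

OR_MH = Σ(aᵢdᵢ/nᵢ) / Σ(bᵢcᵢ/nᵢ), where nᵢ is the stratum total.
Stratum 1 (Site A): n = 3188; a·d/n = 174·1964/3188 = 107.1945; b·c/n = 381·669/3188 = 79.9526
Stratum 2 (Site B): n = 3151; a·d/n = 1561·559/3151 = 276.9276; b·c/n = 700·331/3151 = 73.5322
OR_MH = (107.1945 + 276.9276) / (79.9526 + 73.5322) = 384.1221 / 153.4848 = 2.50267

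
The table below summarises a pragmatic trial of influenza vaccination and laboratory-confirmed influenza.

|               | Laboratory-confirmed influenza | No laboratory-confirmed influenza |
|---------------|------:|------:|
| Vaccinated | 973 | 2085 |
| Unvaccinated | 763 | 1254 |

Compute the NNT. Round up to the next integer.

Risk in treated group = 973/3058 = 0.31818; risk in control = 763/2017 = 0.37828.
Absolute risk reduction = 0.37828 − 0.31818 = 0.06010
NNT = 1 / ARR = 1 / 0.06010 = 16.638 → round up → 17

17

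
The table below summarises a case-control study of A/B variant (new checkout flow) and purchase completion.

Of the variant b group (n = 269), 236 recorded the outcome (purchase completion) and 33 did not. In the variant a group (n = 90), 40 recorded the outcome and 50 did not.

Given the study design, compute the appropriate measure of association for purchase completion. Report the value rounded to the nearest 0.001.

8.939

From the description: a = 236, b = 33, c = 40, d = 50.
This is a case-control study: participants were sampled on outcome status, so risks in the source population cannot be estimated directly — relative risk is not valid here. The odds ratio is the appropriate measure.
OR = (a·d)/(b·c) = (236 × 50) / (33 × 40) = 11800 / 1320 = 8.93939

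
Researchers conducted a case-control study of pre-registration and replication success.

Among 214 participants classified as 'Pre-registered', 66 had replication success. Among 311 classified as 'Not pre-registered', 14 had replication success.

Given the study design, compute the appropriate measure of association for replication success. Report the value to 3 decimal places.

From the description: a = 66, b = 148, c = 14, d = 297.
This is a case-control study: participants were sampled on outcome status, so risks in the source population cannot be estimated directly — relative risk is not valid here. The odds ratio is the appropriate measure.
OR = (a·d)/(b·c) = (66 × 297) / (148 × 14) = 19602 / 2072 = 9.46042

9.460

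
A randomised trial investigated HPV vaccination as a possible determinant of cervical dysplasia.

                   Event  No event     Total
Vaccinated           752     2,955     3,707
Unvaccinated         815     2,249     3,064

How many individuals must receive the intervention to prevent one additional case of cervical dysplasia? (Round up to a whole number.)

16

Risk in treated group = 752/3707 = 0.20286; risk in control = 815/3064 = 0.26599.
Absolute risk reduction = 0.26599 − 0.20286 = 0.06313
NNT = 1 / ARR = 1 / 0.06313 = 15.840 → round up → 16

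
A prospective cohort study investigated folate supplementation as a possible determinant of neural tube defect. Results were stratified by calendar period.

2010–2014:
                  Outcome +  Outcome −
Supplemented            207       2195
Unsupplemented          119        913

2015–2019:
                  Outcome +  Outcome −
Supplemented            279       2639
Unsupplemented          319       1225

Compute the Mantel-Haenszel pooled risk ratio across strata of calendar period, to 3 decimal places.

0.544

RR_MH = Σ(aᵢ·n₀ᵢ/nᵢ) / Σ(cᵢ·n₁ᵢ/nᵢ), with n₁ᵢ = aᵢ+bᵢ (exposed), n₀ᵢ = cᵢ+dᵢ (unexposed), nᵢ = n₁ᵢ+n₀ᵢ.
Stratum 1 (2010–2014): n₁ = 2402, n₀ = 1032, n = 3434; a·n₀/n = 207·1032/3434 = 62.2085; c·n₁/n = 119·2402/3434 = 83.2376
Stratum 2 (2015–2019): n₁ = 2918, n₀ = 1544, n = 4462; a·n₀/n = 279·1544/4462 = 96.5433; c·n₁/n = 319·2918/4462 = 208.6154
RR_MH = (62.2085 + 96.5433) / (83.2376 + 208.6154) = 158.7518 / 291.8530 = 0.54394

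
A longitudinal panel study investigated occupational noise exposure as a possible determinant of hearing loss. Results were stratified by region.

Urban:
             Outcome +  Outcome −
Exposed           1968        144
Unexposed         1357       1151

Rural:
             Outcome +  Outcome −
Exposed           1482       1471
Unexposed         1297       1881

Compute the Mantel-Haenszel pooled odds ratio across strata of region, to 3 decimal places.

2.673

OR_MH = Σ(aᵢdᵢ/nᵢ) / Σ(bᵢcᵢ/nᵢ), where nᵢ is the stratum total.
Stratum 1 (Urban): n = 4620; a·d/n = 1968·1151/4620 = 490.2961; b·c/n = 144·1357/4620 = 42.2961
Stratum 2 (Rural): n = 6131; a·d/n = 1482·1881/6131 = 454.6798; b·c/n = 1471·1297/6131 = 311.1869
OR_MH = (490.2961 + 454.6798) / (42.2961 + 311.1869) = 944.9759 / 353.4830 = 2.67333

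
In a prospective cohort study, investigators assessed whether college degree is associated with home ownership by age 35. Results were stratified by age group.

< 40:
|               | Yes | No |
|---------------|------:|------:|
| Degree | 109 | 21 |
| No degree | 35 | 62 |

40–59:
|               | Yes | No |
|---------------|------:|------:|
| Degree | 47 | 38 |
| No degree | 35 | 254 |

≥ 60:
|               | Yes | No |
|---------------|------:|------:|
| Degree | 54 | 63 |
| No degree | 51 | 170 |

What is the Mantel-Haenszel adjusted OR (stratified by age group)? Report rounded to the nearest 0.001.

5.451

OR_MH = Σ(aᵢdᵢ/nᵢ) / Σ(bᵢcᵢ/nᵢ), where nᵢ is the stratum total.
Stratum 1 (< 40): n = 227; a·d/n = 109·62/227 = 29.7709; b·c/n = 21·35/227 = 3.2379
Stratum 2 (40–59): n = 374; a·d/n = 47·254/374 = 31.9198; b·c/n = 38·35/374 = 3.5561
Stratum 3 (≥ 60): n = 338; a·d/n = 54·170/338 = 27.1598; b·c/n = 63·51/338 = 9.5059
OR_MH = (29.7709 + 31.9198 + 27.1598) / (3.2379 + 3.5561 + 9.5059) = 88.8505 / 16.3000 = 5.45097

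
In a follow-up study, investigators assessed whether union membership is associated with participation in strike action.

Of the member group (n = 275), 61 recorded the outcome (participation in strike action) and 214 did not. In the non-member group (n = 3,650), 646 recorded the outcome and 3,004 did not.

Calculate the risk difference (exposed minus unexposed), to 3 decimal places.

From the description: a = 61, b = 214, c = 646, d = 3004.
Risk in exposed = 61/275 = 0.221818; risk in unexposed = 646/3650 = 0.176986.
Risk difference = 0.221818 − 0.176986 = 0.044832

0.045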